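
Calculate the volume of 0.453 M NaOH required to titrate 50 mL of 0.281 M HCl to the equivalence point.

At equivalence: moles acid = moles base. moles HCl = 0.281 × 50/1000 = 0.01405 mol. V_base = moles / 0.453 × 1000 = 31.0 mL.

V_{base} = 31.0 mL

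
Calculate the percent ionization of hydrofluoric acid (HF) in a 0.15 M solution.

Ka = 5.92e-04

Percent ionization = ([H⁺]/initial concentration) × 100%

Using Ka equilibrium: x² + Ka×x - Ka×C = 0. Solving: [H⁺] = 9.1320e-03. Percent = (9.1320e-03/0.15) × 100

Percent ionization = 6.09%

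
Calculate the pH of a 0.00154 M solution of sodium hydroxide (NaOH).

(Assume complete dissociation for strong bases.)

[OH⁻] = 0.00154 M for strong base. pOH = -log[OH⁻] = 2.81, pH = 14 - pOH

pH = 11.19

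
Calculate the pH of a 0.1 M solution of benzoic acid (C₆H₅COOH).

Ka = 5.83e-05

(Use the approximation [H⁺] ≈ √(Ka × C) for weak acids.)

[H⁺] = √(Ka × C) = √(5.83e-05 × 0.1) = 2.4145e-03. pH = -log(2.4145e-03)

pH = 2.62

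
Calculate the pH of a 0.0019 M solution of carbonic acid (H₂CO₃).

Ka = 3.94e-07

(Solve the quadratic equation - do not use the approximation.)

x² + Ka×x - Ka×C = 0. Using quadratic formula: [H⁺] = 2.7164e-05

pH = 4.57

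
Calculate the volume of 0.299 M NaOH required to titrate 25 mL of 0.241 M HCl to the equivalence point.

At equivalence: moles acid = moles base. moles HCl = 0.241 × 25/1000 = 0.006025 mol. V_base = moles / 0.299 × 1000 = 20.2 mL.

V_{base} = 20.2 mL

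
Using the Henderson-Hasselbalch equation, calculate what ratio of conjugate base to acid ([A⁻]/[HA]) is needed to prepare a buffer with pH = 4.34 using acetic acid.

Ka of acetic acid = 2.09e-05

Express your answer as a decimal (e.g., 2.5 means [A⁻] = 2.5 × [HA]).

pKa = -log(2.09e-05) = 4.6799. pH = pKa + log([A⁻]/[HA]), so log([A⁻]/[HA]) = pH − pKa = 4.34 − 4.6799 = -0.3399. [A⁻]/[HA] = 10^(-0.3399) = 0.457

[A⁻]/[HA] = 0.457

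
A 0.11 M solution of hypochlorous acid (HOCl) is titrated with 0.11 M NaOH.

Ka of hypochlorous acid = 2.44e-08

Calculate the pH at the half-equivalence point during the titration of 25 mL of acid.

At half-equivalence [HA] = [A⁻], so Henderson-Hasselbalch gives pH = pKa = -log(2.44e-08) = 7.61.

pH = pKa = 7.61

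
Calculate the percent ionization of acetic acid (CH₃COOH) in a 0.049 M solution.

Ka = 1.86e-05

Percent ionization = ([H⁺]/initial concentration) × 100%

Using Ka equilibrium: x² + Ka×x - Ka×C = 0. Solving: [H⁺] = 9.4542e-04. Percent = (9.4542e-04/0.049) × 100

Percent ionization = 1.93%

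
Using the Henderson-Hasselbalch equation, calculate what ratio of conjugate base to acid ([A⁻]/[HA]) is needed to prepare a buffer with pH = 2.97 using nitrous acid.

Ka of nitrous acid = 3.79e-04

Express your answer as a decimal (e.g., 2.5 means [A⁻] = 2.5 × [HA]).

pKa = -log(3.79e-04) = 3.4214. pH = pKa + log([A⁻]/[HA]), so log([A⁻]/[HA]) = pH − pKa = 2.97 − 3.4214 = -0.4514. [A⁻]/[HA] = 10^(-0.4514) = 0.354

[A⁻]/[HA] = 0.354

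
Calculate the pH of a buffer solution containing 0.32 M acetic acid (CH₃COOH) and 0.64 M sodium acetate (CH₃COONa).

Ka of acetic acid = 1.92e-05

pKa = -log(1.92e-05) = 4.72. pH = pKa + log([A⁻]/[HA]) = 4.72 + log(0.64/0.32)

pH = 5.02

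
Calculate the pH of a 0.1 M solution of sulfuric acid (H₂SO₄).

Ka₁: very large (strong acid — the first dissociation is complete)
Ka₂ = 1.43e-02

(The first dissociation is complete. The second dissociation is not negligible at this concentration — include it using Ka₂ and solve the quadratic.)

First dissociation is complete: [H⁺]₀ = [HSO₄⁻]₀ = C = 0.1 M. Second dissociation HSO₄⁻ ⇌ H⁺ + SO₄²⁻: let x = [SO₄²⁻]. Ka₂ = (C + x)·x / (C − x) = 1.43e-02 → x² + (C + Ka₂)·x − Ka₂·C = 0 → x² + 0.11430·x − 1.430e-03 = 0. x = (−0.11430 + √(0.11430² + 4 × 1.430e-03)) / 2 = 1.1378e-02 M. [H⁺] = C + x = 0.1 + 1.1378e-02 = 1.1138e-01 M. pH = -log(1.1138e-01) = 0.95.

pH = 0.95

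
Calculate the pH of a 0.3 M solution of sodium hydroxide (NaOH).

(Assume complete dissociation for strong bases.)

[OH⁻] = 0.3 M for strong base. pOH = -log[OH⁻] = 0.52, pH = 14 - pOH

pH = 13.48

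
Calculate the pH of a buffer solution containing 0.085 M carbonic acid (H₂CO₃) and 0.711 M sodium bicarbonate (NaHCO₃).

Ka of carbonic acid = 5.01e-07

pKa = -log(5.01e-07) = 6.30. pH = pKa + log([A⁻]/[HA]) = 6.30 + log(0.711/0.085)

pH = 7.22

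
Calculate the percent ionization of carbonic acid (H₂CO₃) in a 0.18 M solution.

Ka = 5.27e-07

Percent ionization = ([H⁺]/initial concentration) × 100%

Using Ka equilibrium: x² + Ka×x - Ka×C = 0. Solving: [H⁺] = 3.0773e-04. Percent = (3.0773e-04/0.18) × 100

Percent ionization = 0.171%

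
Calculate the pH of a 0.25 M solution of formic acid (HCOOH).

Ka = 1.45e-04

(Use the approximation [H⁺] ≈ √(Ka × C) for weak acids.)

[H⁺] = √(Ka × C) = √(1.45e-04 × 0.25) = 6.0208e-03. pH = -log(6.0208e-03)

pH = 2.22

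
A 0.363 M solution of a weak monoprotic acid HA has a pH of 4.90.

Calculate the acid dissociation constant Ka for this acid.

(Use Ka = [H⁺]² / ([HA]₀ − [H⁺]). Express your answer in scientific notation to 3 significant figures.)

[H⁺] = 10^(−pH) = 10^(−4.90) = 1.259e-05 M. For HA ⇌ H⁺ + A⁻, Ka = [H⁺][A⁻]/[HA] = [H⁺]² / ([HA]₀ − [H⁺]) = (1.259e-05)² / (0.363 − 1.259e-05) = 4.37e-10.

K_a = 4.37e-10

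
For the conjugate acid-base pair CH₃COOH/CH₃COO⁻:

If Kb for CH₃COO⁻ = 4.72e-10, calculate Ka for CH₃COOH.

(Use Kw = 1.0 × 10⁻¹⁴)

For a conjugate pair Ka × Kb = Kw, so Ka = Kw/Kb = 1.0 × 10⁻¹⁴ / 4.72e-10 = 2.12e-05.

K_a = 2.12e-05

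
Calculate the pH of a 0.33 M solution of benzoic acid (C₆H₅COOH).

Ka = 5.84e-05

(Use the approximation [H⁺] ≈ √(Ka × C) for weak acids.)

[H⁺] = √(Ka × C) = √(5.84e-05 × 0.33) = 4.3900e-03. pH = -log(4.3900e-03)

pH = 2.36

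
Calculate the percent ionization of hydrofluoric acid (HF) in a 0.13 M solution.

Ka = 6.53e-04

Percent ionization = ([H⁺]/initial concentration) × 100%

Using Ka equilibrium: x² + Ka×x - Ka×C = 0. Solving: [H⁺] = 8.8929e-03. Percent = (8.8929e-03/0.13) × 100

Percent ionization = 6.84%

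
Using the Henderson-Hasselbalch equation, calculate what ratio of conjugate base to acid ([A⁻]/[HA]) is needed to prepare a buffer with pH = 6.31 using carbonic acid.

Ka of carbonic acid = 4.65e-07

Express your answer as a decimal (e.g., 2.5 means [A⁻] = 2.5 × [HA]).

pKa = -log(4.65e-07) = 6.3325. pH = pKa + log([A⁻]/[HA]), so log([A⁻]/[HA]) = pH − pKa = 6.31 − 6.3325 = -0.0225. [A⁻]/[HA] = 10^(-0.0225) = 0.949

[A⁻]/[HA] = 0.949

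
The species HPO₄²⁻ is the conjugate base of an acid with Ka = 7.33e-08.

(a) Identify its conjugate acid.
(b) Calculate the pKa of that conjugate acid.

(a) The conjugate acid is formed by adding one H⁺ to HPO₄²⁻, giving H₂PO₄⁻. (b) pKa = -log(Ka) = -log(7.33e-08) = 7.13.

Conjugate acid: H₂PO₄⁻; pK_a = 7.13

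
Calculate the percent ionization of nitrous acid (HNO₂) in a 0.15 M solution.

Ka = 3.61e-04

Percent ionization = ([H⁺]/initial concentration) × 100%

Using Ka equilibrium: x² + Ka×x - Ka×C = 0. Solving: [H⁺] = 7.1804e-03. Percent = (7.1804e-03/0.15) × 100

Percent ionization = 4.79%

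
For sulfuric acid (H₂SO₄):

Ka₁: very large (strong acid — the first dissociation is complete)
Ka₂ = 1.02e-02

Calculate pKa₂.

pKa₂ = -log(Ka₂) = -log(1.02e-02) = 1.99.

pK_{a2} = 1.99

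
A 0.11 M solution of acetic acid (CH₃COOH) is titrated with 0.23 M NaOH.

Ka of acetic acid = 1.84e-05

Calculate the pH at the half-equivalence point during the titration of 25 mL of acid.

At half-equivalence [HA] = [A⁻], so Henderson-Hasselbalch gives pH = pKa = -log(1.84e-05) = 4.74.

pH = pKa = 4.74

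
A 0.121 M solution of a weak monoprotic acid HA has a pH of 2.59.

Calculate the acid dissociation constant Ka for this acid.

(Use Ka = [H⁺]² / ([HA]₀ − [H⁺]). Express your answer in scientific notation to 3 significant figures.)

[H⁺] = 10^(−pH) = 10^(−2.59) = 2.570e-03 M. For HA ⇌ H⁺ + A⁻, Ka = [H⁺][A⁻]/[HA] = [H⁺]² / ([HA]₀ − [H⁺]) = (2.570e-03)² / (0.121 − 2.570e-03) = 5.58e-05.

K_a = 5.58e-05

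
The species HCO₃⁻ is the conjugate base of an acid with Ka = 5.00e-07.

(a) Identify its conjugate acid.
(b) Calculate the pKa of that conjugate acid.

(a) The conjugate acid is formed by adding one H⁺ to HCO₃⁻, giving H₂CO₃. (b) pKa = -log(Ka) = -log(5.00e-07) = 6.30.

Conjugate acid: H₂CO₃; pK_a = 6.30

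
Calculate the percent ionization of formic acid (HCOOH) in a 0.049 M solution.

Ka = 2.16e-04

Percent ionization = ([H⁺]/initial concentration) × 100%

Using Ka equilibrium: x² + Ka×x - Ka×C = 0. Solving: [H⁺] = 3.1471e-03. Percent = (3.1471e-03/0.049) × 100

Percent ionization = 6.42%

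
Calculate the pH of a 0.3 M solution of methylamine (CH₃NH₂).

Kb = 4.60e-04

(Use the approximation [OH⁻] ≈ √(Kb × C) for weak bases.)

[OH⁻] = √(Kb × C) = √(4.60e-04 × 0.3) = 1.1747e-02. pOH = 1.93, pH = 14 - pOH

pH = 12.07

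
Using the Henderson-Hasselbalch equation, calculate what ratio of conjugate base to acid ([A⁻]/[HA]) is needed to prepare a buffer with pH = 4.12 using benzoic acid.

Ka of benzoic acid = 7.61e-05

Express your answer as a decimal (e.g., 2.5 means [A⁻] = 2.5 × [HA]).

pKa = -log(7.61e-05) = 4.1186. pH = pKa + log([A⁻]/[HA]), so log([A⁻]/[HA]) = pH − pKa = 4.12 − 4.1186 = 0.0014. [A⁻]/[HA] = 10^(0.0014) = 1.00

[A⁻]/[HA] = 1.00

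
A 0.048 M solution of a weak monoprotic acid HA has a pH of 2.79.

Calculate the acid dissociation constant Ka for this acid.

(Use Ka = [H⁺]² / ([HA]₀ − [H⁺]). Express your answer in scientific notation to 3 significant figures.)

[H⁺] = 10^(−pH) = 10^(−2.79) = 1.622e-03 M. For HA ⇌ H⁺ + A⁻, Ka = [H⁺][A⁻]/[HA] = [H⁺]² / ([HA]₀ − [H⁺]) = (1.622e-03)² / (0.048 − 1.622e-03) = 5.67e-05.

K_a = 5.67e-05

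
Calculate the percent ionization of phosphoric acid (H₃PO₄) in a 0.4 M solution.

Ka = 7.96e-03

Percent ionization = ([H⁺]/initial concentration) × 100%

Using Ka equilibrium: x² + Ka×x - Ka×C = 0. Solving: [H⁺] = 5.2587e-02. Percent = (5.2587e-02/0.4) × 100

Percent ionization = 13.1%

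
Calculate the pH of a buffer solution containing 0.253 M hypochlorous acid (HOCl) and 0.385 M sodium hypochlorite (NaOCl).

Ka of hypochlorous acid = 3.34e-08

pKa = -log(3.34e-08) = 7.48. pH = pKa + log([A⁻]/[HA]) = 7.48 + log(0.385/0.253)

pH = 7.66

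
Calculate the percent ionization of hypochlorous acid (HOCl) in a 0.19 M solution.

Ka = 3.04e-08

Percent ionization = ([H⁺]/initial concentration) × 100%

Using Ka equilibrium: x² + Ka×x - Ka×C = 0. Solving: [H⁺] = 7.5985e-05. Percent = (7.5985e-05/0.19) × 100

Percent ionization = 0.04%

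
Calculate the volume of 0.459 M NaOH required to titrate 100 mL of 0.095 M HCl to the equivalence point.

At equivalence: moles acid = moles base. moles HCl = 0.095 × 100/1000 = 0.0095 mol. V_base = moles / 0.459 × 1000 = 20.7 mL.

V_{base} = 20.7 mL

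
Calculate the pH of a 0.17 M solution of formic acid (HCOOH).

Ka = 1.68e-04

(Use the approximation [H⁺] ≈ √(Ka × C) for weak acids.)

[H⁺] = √(Ka × C) = √(1.68e-04 × 0.17) = 5.3442e-03. pH = -log(5.3442e-03)

pH = 2.27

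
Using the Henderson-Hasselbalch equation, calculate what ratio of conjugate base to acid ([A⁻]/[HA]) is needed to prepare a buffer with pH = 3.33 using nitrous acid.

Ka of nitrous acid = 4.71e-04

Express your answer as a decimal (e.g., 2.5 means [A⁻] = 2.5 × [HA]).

pKa = -log(4.71e-04) = 3.3270. pH = pKa + log([A⁻]/[HA]), so log([A⁻]/[HA]) = pH − pKa = 3.33 − 3.3270 = 0.0030. [A⁻]/[HA] = 10^(0.0030) = 1.01

[A⁻]/[HA] = 1.01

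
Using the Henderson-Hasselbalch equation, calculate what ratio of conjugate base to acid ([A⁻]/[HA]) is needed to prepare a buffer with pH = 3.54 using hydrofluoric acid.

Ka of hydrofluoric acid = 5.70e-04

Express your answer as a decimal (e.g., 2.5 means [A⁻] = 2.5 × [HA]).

pKa = -log(5.70e-04) = 3.2441. pH = pKa + log([A⁻]/[HA]), so log([A⁻]/[HA]) = pH − pKa = 3.54 − 3.2441 = 0.2959. [A⁻]/[HA] = 10^(0.2959) = 1.98

[A⁻]/[HA] = 1.98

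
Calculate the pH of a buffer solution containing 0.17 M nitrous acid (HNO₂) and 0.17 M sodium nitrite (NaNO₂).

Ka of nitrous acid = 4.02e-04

pKa = -log(4.02e-04) = 3.40. pH = pKa + log([A⁻]/[HA]) = 3.40 + log(0.17/0.17)

pH = 3.40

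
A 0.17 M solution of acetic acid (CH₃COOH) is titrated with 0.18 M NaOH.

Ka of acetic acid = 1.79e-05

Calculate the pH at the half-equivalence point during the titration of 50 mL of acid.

At half-equivalence [HA] = [A⁻], so Henderson-Hasselbalch gives pH = pKa = -log(1.79e-05) = 4.75.

pH = pKa = 4.75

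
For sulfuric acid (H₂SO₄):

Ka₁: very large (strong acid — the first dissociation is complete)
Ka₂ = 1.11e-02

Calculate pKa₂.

pKa₂ = -log(Ka₂) = -log(1.11e-02) = 1.95.

pK_{a2} = 1.95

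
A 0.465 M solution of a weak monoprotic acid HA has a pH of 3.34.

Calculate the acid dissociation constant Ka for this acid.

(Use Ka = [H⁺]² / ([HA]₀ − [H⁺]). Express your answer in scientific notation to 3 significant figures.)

[H⁺] = 10^(−pH) = 10^(−3.34) = 4.571e-04 M. For HA ⇌ H⁺ + A⁻, Ka = [H⁺][A⁻]/[HA] = [H⁺]² / ([HA]₀ − [H⁺]) = (4.571e-04)² / (0.465 − 4.571e-04) = 4.50e-07.

K_a = 4.50e-07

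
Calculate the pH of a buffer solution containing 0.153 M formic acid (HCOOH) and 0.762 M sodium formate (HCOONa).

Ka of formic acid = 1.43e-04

pKa = -log(1.43e-04) = 3.84. pH = pKa + log([A⁻]/[HA]) = 3.84 + log(0.762/0.153)

pH = 4.54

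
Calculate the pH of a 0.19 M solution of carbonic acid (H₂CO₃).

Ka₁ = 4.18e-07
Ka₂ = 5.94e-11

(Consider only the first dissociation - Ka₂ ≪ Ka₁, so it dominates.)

First dissociation dominates. From Ka₁ = [H⁺][HA⁻]/[H₂A], x² + Ka₁·x − Ka₁·C = 0 with C = 0.19 M and Ka₁ = 4.18e-07. Solving: [H⁺] = (−Ka₁ + √(Ka₁² + 4·Ka₁·C)) / 2 = 2.8161e-04 M. pH = -log(2.8161e-04) = 3.55.

pH = 3.55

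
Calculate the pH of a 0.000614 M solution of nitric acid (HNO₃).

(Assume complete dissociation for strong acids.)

[H⁺] = 0.000614 M for strong acid. pH = -log[H⁺] = -log(0.000614)

pH = 3.21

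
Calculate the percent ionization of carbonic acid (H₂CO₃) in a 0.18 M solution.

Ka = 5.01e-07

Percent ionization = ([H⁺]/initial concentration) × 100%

Using Ka equilibrium: x² + Ka×x - Ka×C = 0. Solving: [H⁺] = 3.0005e-04. Percent = (3.0005e-04/0.18) × 100

Percent ionization = 0.167%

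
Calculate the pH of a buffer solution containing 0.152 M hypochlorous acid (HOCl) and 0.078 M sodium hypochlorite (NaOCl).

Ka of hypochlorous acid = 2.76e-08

pKa = -log(2.76e-08) = 7.56. pH = pKa + log([A⁻]/[HA]) = 7.56 + log(0.078/0.152)

pH = 7.27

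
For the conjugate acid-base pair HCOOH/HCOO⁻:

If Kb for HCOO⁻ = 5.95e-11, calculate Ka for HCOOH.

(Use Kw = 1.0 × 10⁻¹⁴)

For a conjugate pair Ka × Kb = Kw, so Ka = Kw/Kb = 1.0 × 10⁻¹⁴ / 5.95e-11 = 1.68e-04.

K_a = 1.68e-04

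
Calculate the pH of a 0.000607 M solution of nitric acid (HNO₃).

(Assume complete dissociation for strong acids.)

[H⁺] = 0.000607 M for strong acid. pH = -log[H⁺] = -log(0.000607)

pH = 3.22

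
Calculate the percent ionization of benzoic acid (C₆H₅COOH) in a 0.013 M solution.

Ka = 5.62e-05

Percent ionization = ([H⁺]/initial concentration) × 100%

Using Ka equilibrium: x² + Ka×x - Ka×C = 0. Solving: [H⁺] = 8.2711e-04. Percent = (8.2711e-04/0.013) × 100

Percent ionization = 6.36%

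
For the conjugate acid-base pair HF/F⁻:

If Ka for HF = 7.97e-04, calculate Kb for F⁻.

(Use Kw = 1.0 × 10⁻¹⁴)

For a conjugate pair Ka × Kb = Kw, so Kb = Kw/Ka = 1.0 × 10⁻¹⁴ / 7.97e-04 = 1.25e-11.

K_b = 1.25e-11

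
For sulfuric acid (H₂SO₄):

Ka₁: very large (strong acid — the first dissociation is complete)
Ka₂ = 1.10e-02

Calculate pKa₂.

pKa₂ = -log(Ka₂) = -log(1.10e-02) = 1.96.

pK_{a2} = 1.96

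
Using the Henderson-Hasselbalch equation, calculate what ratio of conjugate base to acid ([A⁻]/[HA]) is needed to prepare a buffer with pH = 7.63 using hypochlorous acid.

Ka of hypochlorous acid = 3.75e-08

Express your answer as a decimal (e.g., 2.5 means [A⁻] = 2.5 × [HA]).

pKa = -log(3.75e-08) = 7.4260. pH = pKa + log([A⁻]/[HA]), so log([A⁻]/[HA]) = pH − pKa = 7.63 − 7.4260 = 0.2040. [A⁻]/[HA] = 10^(0.2040) = 1.60

[A⁻]/[HA] = 1.60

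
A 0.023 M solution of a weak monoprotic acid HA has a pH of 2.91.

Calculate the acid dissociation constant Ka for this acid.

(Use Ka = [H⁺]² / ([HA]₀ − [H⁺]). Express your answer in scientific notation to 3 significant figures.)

[H⁺] = 10^(−pH) = 10^(−2.91) = 1.230e-03 M. For HA ⇌ H⁺ + A⁻, Ka = [H⁺][A⁻]/[HA] = [H⁺]² / ([HA]₀ − [H⁺]) = (1.230e-03)² / (0.023 − 1.230e-03) = 6.95e-05.

K_a = 6.95e-05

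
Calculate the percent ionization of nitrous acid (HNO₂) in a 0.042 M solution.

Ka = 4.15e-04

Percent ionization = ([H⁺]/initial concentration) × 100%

Using Ka equilibrium: x² + Ka×x - Ka×C = 0. Solving: [H⁺] = 3.9726e-03. Percent = (3.9726e-03/0.042) × 100

Percent ionization = 9.46%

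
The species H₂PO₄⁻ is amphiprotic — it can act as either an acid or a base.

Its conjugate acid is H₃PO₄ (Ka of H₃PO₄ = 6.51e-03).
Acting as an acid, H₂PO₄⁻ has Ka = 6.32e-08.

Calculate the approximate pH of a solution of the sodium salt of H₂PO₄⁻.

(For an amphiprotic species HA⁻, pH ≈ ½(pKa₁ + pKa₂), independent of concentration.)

pKa₁ = -log(6.51e-03) = 2.19; pKa₂ = -log(6.32e-08) = 7.20. For an amphiprotic species, pH ≈ ½(pKa₁ + pKa₂) = ½(2.19 + 7.20) = 4.69.

pH = 4.69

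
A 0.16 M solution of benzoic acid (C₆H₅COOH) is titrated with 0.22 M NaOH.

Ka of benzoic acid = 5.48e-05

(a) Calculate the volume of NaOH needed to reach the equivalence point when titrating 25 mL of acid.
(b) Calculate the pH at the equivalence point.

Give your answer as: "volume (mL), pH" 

moles acid = 0.16 × 25/1000 = 0.004 mol; V_base = moles/0.22 × 1000 = 18.2 mL. At equivalence only the conjugate base is present: [A⁻] = 0.004/0.043 = 9.2632e-02 M. Kb = Kw/Ka = 1.82e-10; [OH⁻] = √(Kb × [A⁻]) = 4.1114e-06; pOH = 5.39; pH = 14 - pOH = 8.61.

V = 18.2 mL, pH = 8.61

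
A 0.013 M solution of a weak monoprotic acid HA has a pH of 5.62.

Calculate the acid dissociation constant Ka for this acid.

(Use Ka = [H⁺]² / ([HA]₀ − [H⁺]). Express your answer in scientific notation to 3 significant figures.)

[H⁺] = 10^(−pH) = 10^(−5.62) = 2.399e-06 M. For HA ⇌ H⁺ + A⁻, Ka = [H⁺][A⁻]/[HA] = [H⁺]² / ([HA]₀ − [H⁺]) = (2.399e-06)² / (0.013 − 2.399e-06) = 4.43e-10.

K_a = 4.43e-10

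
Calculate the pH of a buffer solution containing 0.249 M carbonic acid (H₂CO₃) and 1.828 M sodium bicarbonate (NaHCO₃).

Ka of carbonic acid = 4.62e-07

pKa = -log(4.62e-07) = 6.34. pH = pKa + log([A⁻]/[HA]) = 6.34 + log(1.828/0.249)

pH = 7.20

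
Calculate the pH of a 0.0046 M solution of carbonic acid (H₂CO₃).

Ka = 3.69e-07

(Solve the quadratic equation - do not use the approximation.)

x² + Ka×x - Ka×C = 0. Using quadratic formula: [H⁺] = 4.1015e-05

pH = 4.39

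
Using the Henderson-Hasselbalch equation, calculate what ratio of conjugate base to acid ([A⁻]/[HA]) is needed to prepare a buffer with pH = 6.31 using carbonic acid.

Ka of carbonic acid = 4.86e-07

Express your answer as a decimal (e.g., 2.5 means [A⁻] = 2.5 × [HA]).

pKa = -log(4.86e-07) = 6.3134. pH = pKa + log([A⁻]/[HA]), so log([A⁻]/[HA]) = pH − pKa = 6.31 − 6.3134 = -0.0034. [A⁻]/[HA] = 10^(-0.0034) = 0.992

[A⁻]/[HA] = 0.992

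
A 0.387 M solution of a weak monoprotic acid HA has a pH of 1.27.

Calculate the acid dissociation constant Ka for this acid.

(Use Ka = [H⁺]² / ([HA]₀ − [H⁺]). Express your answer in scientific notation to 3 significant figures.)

[H⁺] = 10^(−pH) = 10^(−1.27) = 5.370e-02 M. For HA ⇌ H⁺ + A⁻, Ka = [H⁺][A⁻]/[HA] = [H⁺]² / ([HA]₀ − [H⁺]) = (5.370e-02)² / (0.387 − 5.370e-02) = 8.65e-03.

K_a = 8.65e-03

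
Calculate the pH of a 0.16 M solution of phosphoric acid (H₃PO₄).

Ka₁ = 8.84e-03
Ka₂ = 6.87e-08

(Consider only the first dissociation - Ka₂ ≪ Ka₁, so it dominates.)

First dissociation dominates. From Ka₁ = [H⁺][HA⁻]/[H₂A], x² + Ka₁·x − Ka₁·C = 0 with C = 0.16 M and Ka₁ = 8.84e-03. Solving: [H⁺] = (−Ka₁ + √(Ka₁² + 4·Ka₁·C)) / 2 = 3.3447e-02 M. pH = -log(3.3447e-02) = 1.48.

pH = 1.48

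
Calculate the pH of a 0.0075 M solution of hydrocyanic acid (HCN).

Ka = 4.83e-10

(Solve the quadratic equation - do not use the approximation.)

x² + Ka×x - Ka×C = 0. Using quadratic formula: [H⁺] = 1.9030e-06

pH = 5.72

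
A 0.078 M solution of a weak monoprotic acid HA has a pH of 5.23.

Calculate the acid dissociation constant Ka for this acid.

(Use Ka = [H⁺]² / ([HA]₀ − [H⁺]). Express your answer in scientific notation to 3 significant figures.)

[H⁺] = 10^(−pH) = 10^(−5.23) = 5.888e-06 M. For HA ⇌ H⁺ + A⁻, Ka = [H⁺][A⁻]/[HA] = [H⁺]² / ([HA]₀ − [H⁺]) = (5.888e-06)² / (0.078 − 5.888e-06) = 4.45e-10.

K_a = 4.45e-10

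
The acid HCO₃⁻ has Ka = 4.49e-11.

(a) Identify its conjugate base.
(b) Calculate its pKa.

(a) The conjugate base is formed by removing one H⁺ from HCO₃⁻, giving CO₃²⁻. (b) pKa = -log(Ka) = -log(4.49e-11) = 10.35.

Conjugate base: CO₃²⁻; pK_a = 10.35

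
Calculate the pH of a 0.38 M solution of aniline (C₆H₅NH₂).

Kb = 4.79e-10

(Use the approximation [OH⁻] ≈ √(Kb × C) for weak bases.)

[OH⁻] = √(Kb × C) = √(4.79e-10 × 0.38) = 1.3491e-05. pOH = 4.87, pH = 14 - pOH

pH = 9.13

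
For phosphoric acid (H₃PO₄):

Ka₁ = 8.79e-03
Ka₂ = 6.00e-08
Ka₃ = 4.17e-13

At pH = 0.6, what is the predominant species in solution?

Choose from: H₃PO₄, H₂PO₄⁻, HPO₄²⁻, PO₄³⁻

pKa₁ = 2.06, pKa₂ = 7.22, pKa₃ = 12.38. For a polyprotic acid the predominant species crosses at each pKa: below pKa_n the protonated form dominates, above it the deprotonated form does. At pH = 0.6, the predominant species is H₃PO₄.

H₃PO₄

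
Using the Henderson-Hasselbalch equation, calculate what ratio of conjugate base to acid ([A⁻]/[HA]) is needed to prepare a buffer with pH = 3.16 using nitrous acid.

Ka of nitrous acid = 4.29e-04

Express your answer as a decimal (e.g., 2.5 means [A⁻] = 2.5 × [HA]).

pKa = -log(4.29e-04) = 3.3675. pH = pKa + log([A⁻]/[HA]), so log([A⁻]/[HA]) = pH − pKa = 3.16 − 3.3675 = -0.2075. [A⁻]/[HA] = 10^(-0.2075) = 0.620

[A⁻]/[HA] = 0.620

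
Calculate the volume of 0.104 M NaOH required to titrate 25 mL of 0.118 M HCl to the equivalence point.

At equivalence: moles acid = moles base. moles HCl = 0.118 × 25/1000 = 0.00295 mol. V_base = moles / 0.104 × 1000 = 28.4 mL.

V_{base} = 28.4 mL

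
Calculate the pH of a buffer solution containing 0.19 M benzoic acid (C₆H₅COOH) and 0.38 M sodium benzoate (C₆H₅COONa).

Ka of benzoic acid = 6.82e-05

pKa = -log(6.82e-05) = 4.17. pH = pKa + log([A⁻]/[HA]) = 4.17 + log(0.38/0.19)

pH = 4.47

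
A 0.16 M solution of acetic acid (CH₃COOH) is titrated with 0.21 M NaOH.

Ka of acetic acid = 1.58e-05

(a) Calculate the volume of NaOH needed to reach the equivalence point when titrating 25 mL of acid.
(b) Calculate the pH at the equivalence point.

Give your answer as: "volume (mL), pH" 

moles acid = 0.16 × 25/1000 = 0.004 mol; V_base = moles/0.21 × 1000 = 19.0 mL. At equivalence only the conjugate base is present: [A⁻] = 0.004/0.044 = 9.0811e-02 M. Kb = Kw/Ka = 6.33e-10; [OH⁻] = √(Kb × [A⁻]) = 7.5812e-06; pOH = 5.12; pH = 14 - pOH = 8.88.

V = 19.0 mL, pH = 8.88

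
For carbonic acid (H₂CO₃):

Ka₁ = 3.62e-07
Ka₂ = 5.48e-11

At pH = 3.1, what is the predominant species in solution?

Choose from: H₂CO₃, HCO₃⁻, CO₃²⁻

pKa₁ = 6.44, pKa₂ = 10.26. For a polyprotic acid the predominant species crosses at each pKa: below pKa_n the protonated form dominates, above it the deprotonated form does. At pH = 3.1, the predominant species is H₂CO₃.

H₂CO₃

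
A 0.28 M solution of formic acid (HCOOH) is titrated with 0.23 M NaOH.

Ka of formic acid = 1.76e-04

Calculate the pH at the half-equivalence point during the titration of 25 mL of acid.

At half-equivalence [HA] = [A⁻], so Henderson-Hasselbalch gives pH = pKa = -log(1.76e-04) = 3.75.

pH = pKa = 3.75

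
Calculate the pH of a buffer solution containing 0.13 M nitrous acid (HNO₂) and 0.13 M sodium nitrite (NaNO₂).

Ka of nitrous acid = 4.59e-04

pKa = -log(4.59e-04) = 3.34. pH = pKa + log([A⁻]/[HA]) = 3.34 + log(0.13/0.13)

pH = 3.34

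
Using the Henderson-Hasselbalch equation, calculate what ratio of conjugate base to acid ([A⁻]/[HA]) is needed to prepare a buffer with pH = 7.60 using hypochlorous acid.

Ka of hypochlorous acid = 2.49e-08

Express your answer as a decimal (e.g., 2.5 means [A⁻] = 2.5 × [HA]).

pKa = -log(2.49e-08) = 7.6038. pH = pKa + log([A⁻]/[HA]), so log([A⁻]/[HA]) = pH − pKa = 7.60 − 7.6038 = -0.0038. [A⁻]/[HA] = 10^(-0.0038) = 0.991

[A⁻]/[HA] = 0.991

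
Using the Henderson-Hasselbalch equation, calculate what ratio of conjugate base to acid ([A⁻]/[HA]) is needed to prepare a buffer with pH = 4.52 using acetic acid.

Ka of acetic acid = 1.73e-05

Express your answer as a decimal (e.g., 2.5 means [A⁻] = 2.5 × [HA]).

pKa = -log(1.73e-05) = 4.7620. pH = pKa + log([A⁻]/[HA]), so log([A⁻]/[HA]) = pH − pKa = 4.52 − 4.7620 = -0.2420. [A⁻]/[HA] = 10^(-0.2420) = 0.573

[A⁻]/[HA] = 0.573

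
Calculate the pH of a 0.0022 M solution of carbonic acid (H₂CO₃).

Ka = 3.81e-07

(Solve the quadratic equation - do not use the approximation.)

x² + Ka×x - Ka×C = 0. Using quadratic formula: [H⁺] = 2.8762e-05

pH = 4.54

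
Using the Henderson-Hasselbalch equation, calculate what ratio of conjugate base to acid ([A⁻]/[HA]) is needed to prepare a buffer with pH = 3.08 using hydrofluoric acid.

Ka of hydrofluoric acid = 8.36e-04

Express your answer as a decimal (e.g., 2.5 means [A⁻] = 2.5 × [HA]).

pKa = -log(8.36e-04) = 3.0778. pH = pKa + log([A⁻]/[HA]), so log([A⁻]/[HA]) = pH − pKa = 3.08 − 3.0778 = 0.0022. [A⁻]/[HA] = 10^(0.0022) = 1.01

[A⁻]/[HA] = 1.01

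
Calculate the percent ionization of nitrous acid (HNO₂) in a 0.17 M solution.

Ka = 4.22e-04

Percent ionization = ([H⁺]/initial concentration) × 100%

Using Ka equilibrium: x² + Ka×x - Ka×C = 0. Solving: [H⁺] = 8.2616e-03. Percent = (8.2616e-03/0.17) × 100

Percent ionization = 4.86%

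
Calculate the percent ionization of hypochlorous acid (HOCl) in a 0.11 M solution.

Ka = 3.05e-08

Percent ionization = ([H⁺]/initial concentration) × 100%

Using Ka equilibrium: x² + Ka×x - Ka×C = 0. Solving: [H⁺] = 5.7907e-05. Percent = (5.7907e-05/0.11) × 100

Percent ionization = 0.0526%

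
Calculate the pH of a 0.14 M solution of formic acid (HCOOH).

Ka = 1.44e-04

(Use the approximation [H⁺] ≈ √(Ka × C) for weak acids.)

[H⁺] = √(Ka × C) = √(1.44e-04 × 0.14) = 4.4900e-03. pH = -log(4.4900e-03)

pH = 2.35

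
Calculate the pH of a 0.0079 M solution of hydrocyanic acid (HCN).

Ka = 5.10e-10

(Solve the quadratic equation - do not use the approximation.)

x² + Ka×x - Ka×C = 0. Using quadratic formula: [H⁺] = 2.0070e-06

pH = 5.70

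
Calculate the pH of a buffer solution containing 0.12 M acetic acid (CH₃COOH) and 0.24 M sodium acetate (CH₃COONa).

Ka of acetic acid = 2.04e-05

pKa = -log(2.04e-05) = 4.69. pH = pKa + log([A⁻]/[HA]) = 4.69 + log(0.24/0.12)

pH = 4.99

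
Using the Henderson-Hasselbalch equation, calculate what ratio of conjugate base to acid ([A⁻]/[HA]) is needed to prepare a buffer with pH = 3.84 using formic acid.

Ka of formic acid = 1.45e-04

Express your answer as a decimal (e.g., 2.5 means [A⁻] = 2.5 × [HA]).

pKa = -log(1.45e-04) = 3.8386. pH = pKa + log([A⁻]/[HA]), so log([A⁻]/[HA]) = pH − pKa = 3.84 − 3.8386 = 0.0014. [A⁻]/[HA] = 10^(0.0014) = 1.00

[A⁻]/[HA] = 1.00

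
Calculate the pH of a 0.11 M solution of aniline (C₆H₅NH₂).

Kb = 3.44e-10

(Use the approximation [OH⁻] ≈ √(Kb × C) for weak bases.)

[OH⁻] = √(Kb × C) = √(3.44e-10 × 0.11) = 6.1514e-06. pOH = 5.21, pH = 14 - pOH

pH = 8.79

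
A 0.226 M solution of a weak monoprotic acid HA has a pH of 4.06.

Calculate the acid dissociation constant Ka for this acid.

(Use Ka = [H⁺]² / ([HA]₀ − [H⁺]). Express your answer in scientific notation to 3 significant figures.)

[H⁺] = 10^(−pH) = 10^(−4.06) = 8.710e-05 M. For HA ⇌ H⁺ + A⁻, Ka = [H⁺][A⁻]/[HA] = [H⁺]² / ([HA]₀ − [H⁺]) = (8.710e-05)² / (0.226 − 8.710e-05) = 3.36e-08.

K_a = 3.36e-08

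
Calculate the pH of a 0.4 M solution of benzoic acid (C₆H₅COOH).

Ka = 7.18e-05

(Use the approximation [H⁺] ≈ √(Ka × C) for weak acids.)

[H⁺] = √(Ka × C) = √(7.18e-05 × 0.4) = 5.3591e-03. pH = -log(5.3591e-03)

pH = 2.27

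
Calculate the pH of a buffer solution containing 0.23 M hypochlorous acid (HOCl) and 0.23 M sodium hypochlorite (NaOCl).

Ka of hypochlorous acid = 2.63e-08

pKa = -log(2.63e-08) = 7.58. pH = pKa + log([A⁻]/[HA]) = 7.58 + log(0.23/0.23)

pH = 7.58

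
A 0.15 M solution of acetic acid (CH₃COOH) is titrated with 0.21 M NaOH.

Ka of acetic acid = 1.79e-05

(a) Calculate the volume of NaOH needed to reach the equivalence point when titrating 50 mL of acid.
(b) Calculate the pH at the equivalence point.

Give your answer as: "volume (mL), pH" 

moles acid = 0.15 × 50/1000 = 0.0075 mol; V_base = moles/0.21 × 1000 = 35.7 mL. At equivalence only the conjugate base is present: [A⁻] = 0.0075/0.086 = 8.7500e-02 M. Kb = Kw/Ka = 5.59e-10; [OH⁻] = √(Kb × [A⁻]) = 6.9916e-06; pOH = 5.16; pH = 14 - pOH = 8.84.

V = 35.7 mL, pH = 8.84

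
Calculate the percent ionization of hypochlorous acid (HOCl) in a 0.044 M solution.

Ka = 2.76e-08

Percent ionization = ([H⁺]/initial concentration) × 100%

Using Ka equilibrium: x² + Ka×x - Ka×C = 0. Solving: [H⁺] = 3.4834e-05. Percent = (3.4834e-05/0.044) × 100

Percent ionization = 0.0792%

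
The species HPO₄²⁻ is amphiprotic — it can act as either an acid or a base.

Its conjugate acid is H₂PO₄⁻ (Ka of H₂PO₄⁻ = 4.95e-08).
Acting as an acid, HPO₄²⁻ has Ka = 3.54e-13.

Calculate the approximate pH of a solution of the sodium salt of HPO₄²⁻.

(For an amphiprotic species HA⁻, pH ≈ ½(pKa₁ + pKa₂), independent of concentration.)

pKa₁ = -log(4.95e-08) = 7.31; pKa₂ = -log(3.54e-13) = 12.45. For an amphiprotic species, pH ≈ ½(pKa₁ + pKa₂) = ½(7.31 + 12.45) = 9.88.

pH = 9.88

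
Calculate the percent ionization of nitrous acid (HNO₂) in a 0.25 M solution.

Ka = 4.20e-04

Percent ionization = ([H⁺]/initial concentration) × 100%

Using Ka equilibrium: x² + Ka×x - Ka×C = 0. Solving: [H⁺] = 1.0039e-02. Percent = (1.0039e-02/0.25) × 100

Percent ionization = 4.02%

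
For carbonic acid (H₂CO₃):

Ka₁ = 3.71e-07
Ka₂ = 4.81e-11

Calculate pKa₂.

pKa₂ = -log(Ka₂) = -log(4.81e-11) = 10.32.

pK_{a2} = 10.32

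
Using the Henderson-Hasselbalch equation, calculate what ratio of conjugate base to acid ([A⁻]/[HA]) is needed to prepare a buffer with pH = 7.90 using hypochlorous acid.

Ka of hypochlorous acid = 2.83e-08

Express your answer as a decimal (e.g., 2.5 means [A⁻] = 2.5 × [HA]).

pKa = -log(2.83e-08) = 7.5482. pH = pKa + log([A⁻]/[HA]), so log([A⁻]/[HA]) = pH − pKa = 7.90 − 7.5482 = 0.3518. [A⁻]/[HA] = 10^(0.3518) = 2.25

[A⁻]/[HA] = 2.25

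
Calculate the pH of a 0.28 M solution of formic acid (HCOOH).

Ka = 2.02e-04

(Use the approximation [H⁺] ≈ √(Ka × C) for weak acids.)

[H⁺] = √(Ka × C) = √(2.02e-04 × 0.28) = 7.5206e-03. pH = -log(7.5206e-03)

pH = 2.12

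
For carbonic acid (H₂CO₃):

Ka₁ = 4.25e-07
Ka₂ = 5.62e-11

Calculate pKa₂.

pKa₂ = -log(Ka₂) = -log(5.62e-11) = 10.25.

pK_{a2} = 10.25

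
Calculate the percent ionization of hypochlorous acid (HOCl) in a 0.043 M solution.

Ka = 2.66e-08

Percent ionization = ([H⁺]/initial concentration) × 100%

Using Ka equilibrium: x² + Ka×x - Ka×C = 0. Solving: [H⁺] = 3.3807e-05. Percent = (3.3807e-05/0.043) × 100

Percent ionization = 0.0786%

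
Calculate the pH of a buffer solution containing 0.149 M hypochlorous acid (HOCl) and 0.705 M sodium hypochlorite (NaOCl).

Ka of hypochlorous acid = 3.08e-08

pKa = -log(3.08e-08) = 7.51. pH = pKa + log([A⁻]/[HA]) = 7.51 + log(0.705/0.149)

pH = 8.19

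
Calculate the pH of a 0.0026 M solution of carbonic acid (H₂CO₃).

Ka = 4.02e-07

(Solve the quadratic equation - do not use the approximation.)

x² + Ka×x - Ka×C = 0. Using quadratic formula: [H⁺] = 3.2129e-05

pH = 4.49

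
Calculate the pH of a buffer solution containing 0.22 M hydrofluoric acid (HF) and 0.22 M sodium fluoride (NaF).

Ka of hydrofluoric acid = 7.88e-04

pKa = -log(7.88e-04) = 3.10. pH = pKa + log([A⁻]/[HA]) = 3.10 + log(0.22/0.22)

pH = 3.10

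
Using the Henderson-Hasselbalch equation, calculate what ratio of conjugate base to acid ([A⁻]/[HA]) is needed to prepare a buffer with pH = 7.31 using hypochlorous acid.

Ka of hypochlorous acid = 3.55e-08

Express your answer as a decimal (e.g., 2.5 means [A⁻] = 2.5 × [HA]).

pKa = -log(3.55e-08) = 7.4498. pH = pKa + log([A⁻]/[HA]), so log([A⁻]/[HA]) = pH − pKa = 7.31 − 7.4498 = -0.1398. [A⁻]/[HA] = 10^(-0.1398) = 0.725

[A⁻]/[HA] = 0.725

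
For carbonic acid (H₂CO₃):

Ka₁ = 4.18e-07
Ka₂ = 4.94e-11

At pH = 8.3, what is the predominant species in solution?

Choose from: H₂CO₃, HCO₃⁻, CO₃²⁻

pKa₁ = 6.38, pKa₂ = 10.31. For a polyprotic acid the predominant species crosses at each pKa: below pKa_n the protonated form dominates, above it the deprotonated form does. At pH = 8.3, the predominant species is HCO₃⁻.

HCO₃⁻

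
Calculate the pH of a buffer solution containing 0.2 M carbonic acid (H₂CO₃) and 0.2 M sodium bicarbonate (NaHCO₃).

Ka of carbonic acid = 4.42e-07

pKa = -log(4.42e-07) = 6.35. pH = pKa + log([A⁻]/[HA]) = 6.35 + log(0.2/0.2)

pH = 6.35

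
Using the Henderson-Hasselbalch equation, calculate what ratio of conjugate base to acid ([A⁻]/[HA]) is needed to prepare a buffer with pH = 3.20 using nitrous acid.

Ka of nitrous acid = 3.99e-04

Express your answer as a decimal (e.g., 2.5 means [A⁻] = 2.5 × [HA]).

pKa = -log(3.99e-04) = 3.3990. pH = pKa + log([A⁻]/[HA]), so log([A⁻]/[HA]) = pH − pKa = 3.20 − 3.3990 = -0.1990. [A⁻]/[HA] = 10^(-0.1990) = 0.632

[A⁻]/[HA] = 0.632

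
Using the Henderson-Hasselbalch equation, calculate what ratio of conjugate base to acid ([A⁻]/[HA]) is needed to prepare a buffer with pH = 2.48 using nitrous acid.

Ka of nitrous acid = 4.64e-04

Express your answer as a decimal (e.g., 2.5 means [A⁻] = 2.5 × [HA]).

pKa = -log(4.64e-04) = 3.3335. pH = pKa + log([A⁻]/[HA]), so log([A⁻]/[HA]) = pH − pKa = 2.48 − 3.3335 = -0.8535. [A⁻]/[HA] = 10^(-0.8535) = 0.140

[A⁻]/[HA] = 0.140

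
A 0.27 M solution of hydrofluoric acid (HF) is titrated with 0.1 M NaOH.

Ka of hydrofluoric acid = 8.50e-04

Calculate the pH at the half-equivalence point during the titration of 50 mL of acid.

At half-equivalence [HA] = [A⁻], so Henderson-Hasselbalch gives pH = pKa = -log(8.50e-04) = 3.07.

pH = pKa = 3.07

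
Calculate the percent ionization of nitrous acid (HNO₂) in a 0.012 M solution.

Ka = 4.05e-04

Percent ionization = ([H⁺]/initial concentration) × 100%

Using Ka equilibrium: x² + Ka×x - Ka×C = 0. Solving: [H⁺] = 2.0113e-03. Percent = (2.0113e-03/0.012) × 100

Percent ionization = 16.8%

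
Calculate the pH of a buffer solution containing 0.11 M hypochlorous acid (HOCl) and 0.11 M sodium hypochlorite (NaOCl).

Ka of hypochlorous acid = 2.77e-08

pKa = -log(2.77e-08) = 7.56. pH = pKa + log([A⁻]/[HA]) = 7.56 + log(0.11/0.11)

pH = 7.56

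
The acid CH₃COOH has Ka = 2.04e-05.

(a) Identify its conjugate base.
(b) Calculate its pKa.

(a) The conjugate base is formed by removing one H⁺ from CH₃COOH, giving CH₃COO⁻. (b) pKa = -log(Ka) = -log(2.04e-05) = 4.69.

Conjugate base: CH₃COO⁻; pK_a = 4.69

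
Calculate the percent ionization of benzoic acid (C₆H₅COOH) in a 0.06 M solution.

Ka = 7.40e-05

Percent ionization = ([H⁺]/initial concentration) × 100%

Using Ka equilibrium: x² + Ka×x - Ka×C = 0. Solving: [H⁺] = 2.0705e-03. Percent = (2.0705e-03/0.06) × 100

Percent ionization = 3.45%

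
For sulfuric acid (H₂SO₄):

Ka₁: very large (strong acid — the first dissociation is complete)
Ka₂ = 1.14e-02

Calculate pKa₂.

pKa₂ = -log(Ka₂) = -log(1.14e-02) = 1.94.

pK_{a2} = 1.94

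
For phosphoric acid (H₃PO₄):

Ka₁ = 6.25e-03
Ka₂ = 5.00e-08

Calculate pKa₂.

pKa₂ = -log(Ka₂) = -log(5.00e-08) = 7.30.

pK_{a2} = 7.30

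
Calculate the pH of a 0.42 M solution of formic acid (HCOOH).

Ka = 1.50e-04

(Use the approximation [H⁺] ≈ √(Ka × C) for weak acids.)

[H⁺] = √(Ka × C) = √(1.50e-04 × 0.42) = 7.9373e-03. pH = -log(7.9373e-03)

pH = 2.10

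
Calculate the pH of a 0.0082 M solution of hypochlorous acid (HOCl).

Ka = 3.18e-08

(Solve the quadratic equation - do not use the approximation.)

x² + Ka×x - Ka×C = 0. Using quadratic formula: [H⁺] = 1.6132e-05

pH = 4.79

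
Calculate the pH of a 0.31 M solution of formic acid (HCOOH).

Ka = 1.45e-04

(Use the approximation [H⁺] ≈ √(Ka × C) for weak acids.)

[H⁺] = √(Ka × C) = √(1.45e-04 × 0.31) = 6.7045e-03. pH = -log(6.7045e-03)

pH = 2.17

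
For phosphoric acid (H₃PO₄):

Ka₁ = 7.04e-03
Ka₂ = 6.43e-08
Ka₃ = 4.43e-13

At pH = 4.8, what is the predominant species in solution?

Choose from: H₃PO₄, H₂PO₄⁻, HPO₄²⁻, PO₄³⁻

pKa₁ = 2.15, pKa₂ = 7.19, pKa₃ = 12.35. For a polyprotic acid the predominant species crosses at each pKa: below pKa_n the protonated form dominates, above it the deprotonated form does. At pH = 4.8, the predominant species is H₂PO₄⁻.

H₂PO₄⁻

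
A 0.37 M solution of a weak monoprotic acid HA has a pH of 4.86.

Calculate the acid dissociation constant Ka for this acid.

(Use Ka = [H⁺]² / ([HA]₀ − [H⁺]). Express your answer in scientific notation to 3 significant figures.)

[H⁺] = 10^(−pH) = 10^(−4.86) = 1.380e-05 M. For HA ⇌ H⁺ + A⁻, Ka = [H⁺][A⁻]/[HA] = [H⁺]² / ([HA]₀ − [H⁺]) = (1.380e-05)² / (0.37 − 1.380e-05) = 5.15e-10.

K_a = 5.15e-10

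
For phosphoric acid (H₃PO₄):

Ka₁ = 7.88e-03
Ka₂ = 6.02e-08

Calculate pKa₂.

pKa₂ = -log(Ka₂) = -log(6.02e-08) = 7.22.

pK_{a2} = 7.22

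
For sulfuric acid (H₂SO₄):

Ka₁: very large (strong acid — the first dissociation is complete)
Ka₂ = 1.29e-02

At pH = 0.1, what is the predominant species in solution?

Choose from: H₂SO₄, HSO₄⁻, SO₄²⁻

The first dissociation is complete, so H₂SO₄ itself is never the predominant species in water; pKa₂ = -log(1.29e-02) = 1.89. For a polyprotic acid the predominant species crosses at each pKa: below pKa_n the protonated form dominates, above it the deprotonated form does. At pH = 0.1, the predominant species is HSO₄⁻.

HSO₄⁻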